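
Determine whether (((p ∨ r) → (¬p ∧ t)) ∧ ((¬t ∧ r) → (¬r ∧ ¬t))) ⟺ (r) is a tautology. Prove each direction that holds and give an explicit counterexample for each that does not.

Both directions fail.

(→) This fails. Under t = F, r = F, p = F, the left side is true but the right side is false.

(←) This fails. Under t = F, r = T, p = F, the left side is false but the right side is true.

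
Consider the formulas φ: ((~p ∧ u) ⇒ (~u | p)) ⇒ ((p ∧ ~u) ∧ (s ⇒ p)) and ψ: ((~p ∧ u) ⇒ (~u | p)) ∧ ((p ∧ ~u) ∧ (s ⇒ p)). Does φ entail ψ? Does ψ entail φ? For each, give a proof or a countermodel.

(⇒) This fails. Under u = T, s = F, p = F, the left side is true but the right side is false.

(⇐) Assume the antecedent. If u is true, the antecedent cannot hold. If u is false, the antecedent forces (u = F, s = F, p = T) or (u = F, s = T, p = T), and the consequent holds there. Either way the consequent holds.

The forward direction fails; the converse holds.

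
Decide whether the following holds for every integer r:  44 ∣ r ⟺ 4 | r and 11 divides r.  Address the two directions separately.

Both implications hold.

(⟹) If 44 ∣ r, write r = 44q. Since 44 = 11·4, r = 4·(11q), so 4 ∣ r; and since 44 = 4·11, r = 11·(4q), so 11 ∣ r.

(⟸) Suppose 4 ∣ r and 11 ∣ r. Any common multiple of 4 and 11 is a multiple of their lcm; here gcd(4, 11) = 1, so lcm(4, 11) = 4·11 = 44, so 44 ∣ r.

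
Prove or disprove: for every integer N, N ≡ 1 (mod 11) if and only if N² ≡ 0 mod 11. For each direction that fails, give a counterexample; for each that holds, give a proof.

(⇒) This fails: take N = 1. Then 1 ≡ 1 (mod 11), but 1² = 1 ≡ 1 (mod 11), not 0.

(⇐) This fails: take N = 0. Then 0² = 0 ≡ 0 (mod 11), yet 0 ≡ 0 (mod 11), not 1.

(⇒) fails and (⇐) fails.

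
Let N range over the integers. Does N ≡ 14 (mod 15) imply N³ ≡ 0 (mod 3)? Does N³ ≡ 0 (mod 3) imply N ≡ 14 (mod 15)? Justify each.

Neither implication holds.

Forward direction. This fails: take N = 14. Then 14 ≡ 14 (mod 15), but 14³ = 2744 ≡ 2 (mod 3), not 0.

Converse. This fails: take N = 0. Then 0³ = 0 ≡ 0 (mod 3), yet 0 ≡ 0 (mod 15), not 14.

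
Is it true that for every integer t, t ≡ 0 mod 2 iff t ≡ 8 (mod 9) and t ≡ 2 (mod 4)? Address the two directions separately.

(→) This fails: t = 0 gives 0 ≡ 0 (mod 2) but 0 ≡ 0 (mod 9), so the conjunction on the right does not hold.

(←) Conversely, if t ≡ 8 (mod 9) and t ≡ 2 (mod 4), then by the Chinese remainder theorem t ≡ 26 (mod 36). Since 26 ≡ 0 (mod 2) and 2 ∣ 36, we get t ≡ 0 (mod 2).

Only the reverse direction holds.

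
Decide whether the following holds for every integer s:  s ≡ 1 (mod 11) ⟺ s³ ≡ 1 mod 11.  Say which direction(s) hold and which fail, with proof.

Equivalent; both directions hold.

(⇐) Suppose s³ ≡ 1 (mod 11). The only residue r in {0, …, 10} with r³ ≡ 1 (mod 11) is r = 1, so s ≡ 1 (mod 11).

(⇒) Suppose s ≡ 1 (mod 11). Write s = 11j + 1. Then (11j + 1)³ = 1331j³ + 363j² + 33j + 1 = 11(121j³ + 33j² + 3j) + 1, so s³ ≡ 1 (mod 11).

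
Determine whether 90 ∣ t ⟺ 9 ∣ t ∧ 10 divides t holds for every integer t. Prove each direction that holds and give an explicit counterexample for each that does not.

Both directions hold.

(⇒) If 90 ∣ t, write t = 90q. Since 90 = 10·9, t = 9·(10q), so 9 ∣ t; and since 90 = 9·10, t = 10·(9q), so 10 ∣ t.

(⇐) Suppose 9 ∣ t and 10 ∣ t. Any common multiple of 9 and 10 is a multiple of their lcm; here gcd(9, 10) = 1, so lcm(9, 10) = 9·10 = 90, so 90 ∣ t.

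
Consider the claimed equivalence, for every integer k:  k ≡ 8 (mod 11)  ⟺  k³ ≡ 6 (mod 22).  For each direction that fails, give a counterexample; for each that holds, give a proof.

Only the reverse direction holds.

[⇒] This fails: take k = 19. Then 19 ≡ 8 (mod 11), but 19³ = 6859 ≡ 17 (mod 22), not 6.

[⇐] Conversely, the residues r modulo 22 with r³ ≡ 6 (mod 22) are exactly {8}, and each is ≡ 8 (mod 11).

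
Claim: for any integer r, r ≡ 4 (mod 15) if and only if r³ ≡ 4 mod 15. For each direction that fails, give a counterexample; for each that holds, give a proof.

[⇒] Suppose r ≡ 4 (mod 15). Write r = 15j + 4. Then (15j + 4)³ = 3375j³ + 2700j² + 720j + 64 = 15(225j³ + 180j² + 48j + 4) + 4, so r³ ≡ 4 (mod 15).

[⇐] Conversely, suppose r³ ≡ 4 (mod 15). The only residue r in {0, …, 14} with r³ ≡ 4 (mod 15) is r = 4, so r ≡ 4 (mod 15).

Both implications hold.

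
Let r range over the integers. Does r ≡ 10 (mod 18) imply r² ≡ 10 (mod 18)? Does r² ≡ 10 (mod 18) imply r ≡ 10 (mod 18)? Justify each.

(⇒) holds; (⇐) fails.

(⟹) Suppose r ≡ 10 (mod 18). Write r = 18j + 10. Then (18j + 10)² = 324j² + 360j + 100 = 18(18j² + 20j + 5) + 10, so r² ≡ 10 (mod 18).

(⟸) This fails: take r = 8. Then 8² = 64 ≡ 10 (mod 18), yet 8 ≡ 8 (mod 18), not 10.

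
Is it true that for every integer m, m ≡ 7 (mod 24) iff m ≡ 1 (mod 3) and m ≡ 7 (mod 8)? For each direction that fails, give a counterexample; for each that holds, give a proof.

(⇐) If m ≡ 1 (mod 3) and m ≡ 7 (mod 8), then by the Chinese remainder theorem m ≡ 7 (mod 24). This is exactly m ≡ 7 (mod 24).

(⇒) Suppose m ≡ 7 (mod 24); write m = 24j + 7. Since 3 ∣ 24, reducing mod 3 gives m ≡ 7 ≡ 1 (mod 3); since 8 ∣ 24, reducing mod 8 gives m ≡ 7 (mod 8).

The biconditional holds.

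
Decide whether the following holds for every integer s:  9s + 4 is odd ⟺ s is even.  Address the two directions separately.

Both directions fail.

Forward direction. This fails: s = 1 gives 9s + 4 = 13, which is odd, but 1 is odd, not even.

Converse. This also fails: s = 6 is even, but 9s + 4 = 58 is even, not odd.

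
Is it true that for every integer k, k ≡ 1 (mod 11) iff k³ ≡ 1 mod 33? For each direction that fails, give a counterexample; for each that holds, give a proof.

(⇒) fails; (⇐) holds.

(⇒) This fails: take k = 12. Then 12 ≡ 1 (mod 11), but 12³ = 1728 ≡ 12 (mod 33), not 1.

(⇐) Conversely, the residues r modulo 33 with r³ ≡ 1 (mod 33) are exactly {1}, and each is ≡ 1 (mod 11).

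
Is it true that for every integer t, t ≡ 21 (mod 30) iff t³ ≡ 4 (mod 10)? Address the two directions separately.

Forward direction. This fails: take t = 21. Then 21 ≡ 21 (mod 30), but 21³ = 9261 ≡ 1 (mod 10), not 4.

Converse. This fails: take t = 4. Then 4³ = 64 ≡ 4 (mod 10), yet 4 ≡ 4 (mod 30), not 21.

(⇒) fails and (⇐) fails.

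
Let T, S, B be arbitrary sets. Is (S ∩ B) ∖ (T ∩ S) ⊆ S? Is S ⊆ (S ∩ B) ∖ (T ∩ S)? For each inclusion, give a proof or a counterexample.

The sets are not equal: only the forward inclusion holds.

(⊇) This inclusion fails. Take T = ∅, S = {1}, B = ∅; then 1 ∈ S but 1 ∉ (S ∩ B) ∖ (T ∩ S).

(⊆) Let x ∈ (S ∩ B) ∖ (T ∩ S). Then x ∈ S ∩ B and x ∉ T, from which x ∈ S.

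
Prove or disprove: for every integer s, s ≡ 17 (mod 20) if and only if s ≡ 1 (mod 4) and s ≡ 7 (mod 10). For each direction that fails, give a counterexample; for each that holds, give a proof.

Both implications hold.

[⇒] Suppose s ≡ 17 (mod 20); write s = 20j + 17. Since 4 ∣ 20, reducing mod 4 gives s ≡ 17 ≡ 1 (mod 4); since 10 ∣ 20, reducing mod 10 gives s ≡ 17 ≡ 7 (mod 10).

[⇐] Conversely, if s ≡ 1 (mod 4) and s ≡ 7 (mod 10), then by the Chinese remainder theorem s ≡ 17 (mod 20). This is exactly s ≡ 17 (mod 20).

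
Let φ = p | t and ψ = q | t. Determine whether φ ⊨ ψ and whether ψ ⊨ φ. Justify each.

(⟹) This fails. Under t = F, q = F, p = T, the left side is true but the right side is false.

(⟸) This fails. Under t = F, q = T, p = F, the left side is false but the right side is true.

(⇒) fails and (⇐) fails.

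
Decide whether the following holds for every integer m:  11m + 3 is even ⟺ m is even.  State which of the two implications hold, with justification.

Both directions fail.

Forward direction. This fails: m = 1 gives 11m + 3 = 14, which is even, but 1 is odd, not even.

Converse. This also fails: m = 6 is even, but 11m + 3 = 69 is odd, not even.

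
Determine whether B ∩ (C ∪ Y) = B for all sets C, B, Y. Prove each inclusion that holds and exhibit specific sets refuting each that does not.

Forward inclusion. Let x ∈ B ∩ (C ∪ Y). Then either x ∈ C ∩ B and x ∉ Y; or x ∈ B ∩ Y and x ∉ C; or x ∈ C ∩ B ∩ Y. In each case x ∈ B, so B ∩ (C ∪ Y) ⊆ B.

Reverse inclusion. This inclusion fails. Take C = ∅, B = {1}, Y = ∅; then 1 ∈ B but 1 ∉ B ∩ (C ∪ Y).

(⊆) holds; (⊇) fails.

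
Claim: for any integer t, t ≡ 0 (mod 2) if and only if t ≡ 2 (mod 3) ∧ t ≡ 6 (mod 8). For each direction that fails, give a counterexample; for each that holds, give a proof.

(⇒) fails; (⇐) holds.

[⇒] This fails: t = 0 gives 0 ≡ 0 (mod 2) but 0 ≡ 0 (mod 3), so the conjunction on the right does not hold.

[⇐] Conversely, if t ≡ 2 (mod 3) and t ≡ 6 (mod 8), then by the Chinese remainder theorem t ≡ 14 (mod 24). Since 14 ≡ 0 (mod 2) and 2 ∣ 24, we get t ≡ 0 (mod 2).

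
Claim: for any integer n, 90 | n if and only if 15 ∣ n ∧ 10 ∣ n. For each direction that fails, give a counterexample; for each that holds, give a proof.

(⇐) This fails: take n = 30. Both 15 ∣ 30 and 10 ∣ 30, yet 30 is not a multiple of 90 (since 30 = 0·90 + 30), so 90 ∤ 30.

(⇒) If 90 ∣ n, write n = 90q. Since 90 = 6·15, n = 15·(6q), so 15 ∣ n; and since 90 = 9·10, n = 10·(9q), so 10 ∣ n.

The forward direction holds; the converse fails.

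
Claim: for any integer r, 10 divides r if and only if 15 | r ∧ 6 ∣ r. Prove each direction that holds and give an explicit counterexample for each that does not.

Forward direction. This fails: take r = 10. Certainly 10 ∣ 10, but 15 ∤ 10.

Converse. Suppose 15 ∣ r and 6 ∣ r. Any common multiple of 15 and 6 is a multiple of their lcm; here lcm(15, 6) = 15·6/gcd(15, 6) = 90/3 = 30, so 30 ∣ r. Since 10 ∣ 30, it follows that 10 ∣ r.

Only the converse holds.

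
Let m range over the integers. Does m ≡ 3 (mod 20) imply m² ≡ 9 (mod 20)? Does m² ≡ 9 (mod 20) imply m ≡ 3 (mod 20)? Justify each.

Forward direction. Suppose m ≡ 3 (mod 20). Write m = 20j + 3. Then (20j + 3)² = 400j² + 120j + 9 = 20(20j² + 6j) + 9, so m² ≡ 9 (mod 20).

Converse. This fails: take m = 7. Then 7² = 49 ≡ 9 (mod 20), yet 7 ≡ 7 (mod 20), not 3.

Only the forward implication holds.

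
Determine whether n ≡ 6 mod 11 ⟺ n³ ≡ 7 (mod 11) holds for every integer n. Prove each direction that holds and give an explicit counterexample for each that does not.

(⟹) Suppose n ≡ 6 mod 11. Write n = 11j + 6. Then (11j + 6)³ = 1331j³ + 2178j² + 1188j + 216 = 11(121j³ + 198j² + 108j + 19) + 7, so n³ ≡ 7 (mod 11).

(⟸) For the converse, argue contrapositively. If n ≢ 6 (mod 11), then n is congruent to one of 0, 1, 2, 3, 4, 5, 7, 8, 9, 10 modulo 11, and these give n³ ≡ 0, 1, 8, 5, 9, 4, 2, 6, 3, 10 respectively — never 7.

Both directions hold.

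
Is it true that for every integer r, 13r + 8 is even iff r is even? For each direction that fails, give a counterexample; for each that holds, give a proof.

Both implications hold.

(→) Suppose 13r + 8 is even. Since 13 is odd, 13r and r have the same parity, so 13r + 8 ≡ r + 8 (mod 2). As 8 is even, 13r + 8 is even exactly when r is even. Thus r is even.

(←) Conversely, suppose r is even; write r = 2j. Then 13r + 8 = 13·(2j) + 8 = 2·13j + 8, which is even.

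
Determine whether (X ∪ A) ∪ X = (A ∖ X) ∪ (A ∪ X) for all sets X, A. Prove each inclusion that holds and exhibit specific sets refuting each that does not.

Both inclusions hold; the sets are equal.

(⊆) Let x ∈ (X ∪ A) ∪ X. Then either x ∈ X and x ∉ A; or x ∈ A and x ∉ X; or x ∈ X ∩ A. In each case x ∈ (A ∖ X) ∪ (A ∪ X), so (X ∪ A) ∪ X ⊆ (A ∖ X) ∪ (A ∪ X).

(⊇) Let x ∈ (A ∖ X) ∪ (A ∪ X). Then either x ∈ X and x ∉ A; or x ∈ A and x ∉ X; or x ∈ X ∩ A. In each case x ∈ (X ∪ A) ∪ X, so (A ∖ X) ∪ (A ∪ X) ⊆ (X ∪ A) ∪ X.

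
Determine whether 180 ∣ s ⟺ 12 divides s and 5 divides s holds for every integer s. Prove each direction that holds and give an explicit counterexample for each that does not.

Forward direction. If 180 ∣ s, write s = 180q. Since 180 = 15·12, s = 12·(15q), so 12 ∣ s; and since 180 = 36·5, s = 5·(36q), so 5 ∣ s.

Converse. This fails: take s = 60. Both 12 ∣ 60 and 5 ∣ 60, yet 60 is not a multiple of 180 (since 60 = 0·180 + 60), so 180 ∤ 60.

Only the forward implication holds.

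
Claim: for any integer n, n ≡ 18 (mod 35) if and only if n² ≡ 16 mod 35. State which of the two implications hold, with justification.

Forward direction. This fails: take n = 18. Then 18 ≡ 18 (mod 35), but 18² = 324 ≡ 9 (mod 35), not 16.

Converse. This fails: take n = 4. Then 4² = 16 ≡ 16 (mod 35), yet 4 ≡ 4 (mod 35), not 18.

Neither direction holds.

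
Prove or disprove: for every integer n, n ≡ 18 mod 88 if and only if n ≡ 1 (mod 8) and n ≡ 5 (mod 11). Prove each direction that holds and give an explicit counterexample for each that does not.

[⇒] This fails: n = 18 gives 18 ≡ 18 (mod 88) but 18 ≡ 2 (mod 8), so the conjunction on the right does not hold.

[⇐] This fails: n = 49 satisfies both congruences on the right (49 ≡ 1 mod 8 and 49 ≡ 5 mod 11) yet 49 ≡ 49 (mod 88), not 18.

Neither implication holds.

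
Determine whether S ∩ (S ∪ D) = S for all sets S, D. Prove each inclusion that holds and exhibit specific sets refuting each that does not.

Both inclusions hold; the sets are equal.

Forward inclusion. Let x ∈ S ∩ (S ∪ D). Then either x ∈ S and x ∉ D; or x ∈ S ∩ D. In each case x ∈ S, so S ∩ (S ∪ D) ⊆ S.

Reverse inclusion. Let x ∈ S. Then either x ∈ S and x ∉ D; or x ∈ S ∩ D. In each case x ∈ S ∩ (S ∪ D), so S ⊆ S ∩ (S ∪ D).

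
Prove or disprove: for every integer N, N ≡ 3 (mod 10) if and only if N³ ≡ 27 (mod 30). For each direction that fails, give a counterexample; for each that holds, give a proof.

(⟹) This fails: take N = 13. Then 13 ≡ 3 (mod 10), but 13³ = 2197 ≡ 7 (mod 30), not 27.

(⟸) Conversely, the residues r modulo 30 with r³ ≡ 27 (mod 30) are exactly {3}, and each is ≡ 3 (mod 10).

Only the converse holds.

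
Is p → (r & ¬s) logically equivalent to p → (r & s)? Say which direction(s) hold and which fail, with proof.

(⟹) This fails. Under r = T, s = F, p = T, the left side is true but the right side is false.

(⟸) This fails. Under r = T, s = T, p = T, the left side is false but the right side is true.

Neither implication holds.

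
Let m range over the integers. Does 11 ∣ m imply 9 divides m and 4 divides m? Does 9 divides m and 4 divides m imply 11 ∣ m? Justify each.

Forward direction. This fails: take m = 11. Certainly 11 ∣ 11, but 9 ∤ 11.

Converse. This fails: take m = 36. Both 9 ∣ 36 and 4 ∣ 36, yet 36 is not a multiple of 11 (since 36 = 3·11 + 3), so 11 ∤ 36.

Neither direction holds.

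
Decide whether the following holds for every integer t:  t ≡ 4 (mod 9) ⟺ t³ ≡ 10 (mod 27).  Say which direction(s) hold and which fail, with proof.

Both directions hold.

[⇒] Suppose t ≡ 4 (mod 9). Working modulo 27, t ∈ {4, 13, 22}; for each such r, r³ ≡ 10 (mod 27).

[⇐] Conversely, the residues r modulo 27 with r³ ≡ 10 (mod 27) are exactly {4, 13, 22}, and each is ≡ 4 (mod 9).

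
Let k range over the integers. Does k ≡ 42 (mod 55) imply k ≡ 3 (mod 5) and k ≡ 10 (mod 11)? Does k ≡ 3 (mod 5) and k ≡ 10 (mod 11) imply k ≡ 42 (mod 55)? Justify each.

Forward direction. This fails: k = 42 gives 42 ≡ 42 (mod 55) but 42 ≡ 2 (mod 5), so the conjunction on the right does not hold.

Converse. This fails: k = 43 satisfies both congruences on the right (43 ≡ 3 mod 5 and 43 ≡ 10 mod 11) yet 43 ≡ 43 (mod 55), not 42.

Neither direction holds.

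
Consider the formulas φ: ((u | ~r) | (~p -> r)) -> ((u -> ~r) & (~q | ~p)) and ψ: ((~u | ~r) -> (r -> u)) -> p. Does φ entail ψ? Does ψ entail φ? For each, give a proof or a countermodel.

Neither direction holds.

(→) This fails. Under p = F, q = F, r = F, u = F, the left side is true but the right side is false.

(←) This fails. Under p = T, q = T, r = F, u = F, the left side is false but the right side is true.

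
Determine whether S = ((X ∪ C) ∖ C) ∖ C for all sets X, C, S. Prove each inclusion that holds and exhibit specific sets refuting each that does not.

Forward inclusion. This inclusion fails. Take X = ∅, C = ∅, S = {1}; then 1 ∈ S but 1 ∉ ((X ∪ C) ∖ C) ∖ C.

Reverse inclusion. This inclusion fails. Take X = {1}, C = ∅, S = ∅; then 1 ∈ ((X ∪ C) ∖ C) ∖ C but 1 ∉ S.

Both inclusions fail.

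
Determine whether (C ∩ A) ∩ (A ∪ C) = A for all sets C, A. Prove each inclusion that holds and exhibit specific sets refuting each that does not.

Only the forward inclusion holds.

(⟹) Let x ∈ (C ∩ A) ∩ (A ∪ C). Then x ∈ C ∩ A, from which x ∈ A.

(⟸) This inclusion fails. Take C = ∅, A = {1}; then 1 ∈ A but 1 ∉ (C ∩ A) ∩ (A ∪ C).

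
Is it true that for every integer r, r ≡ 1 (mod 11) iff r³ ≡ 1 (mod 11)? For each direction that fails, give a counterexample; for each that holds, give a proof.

Both implications hold.

(⇒) Suppose r ≡ 1 (mod 11). Write r = 11j + 1. Then (11j + 1)³ = 1331j³ + 363j² + 33j + 1 = 11(121j³ + 33j² + 3j) + 1, so r³ ≡ 1 (mod 11).

(⇐) For the converse, argue contrapositively. If r ≢ 1 (mod 11), then r is congruent to one of 0, 2, 3, 4, 5, 6, 7, 8, 9, 10 modulo 11, and these give r³ ≡ 0, 8, 5, 9, 4, 7, 2, 6, 3, 10 respectively — never 1.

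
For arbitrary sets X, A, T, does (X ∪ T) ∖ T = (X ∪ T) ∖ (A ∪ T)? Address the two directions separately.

(⟹) This inclusion fails. Take X = {1}, A = {1}, T = ∅; then 1 ∈ (X ∪ T) ∖ T but 1 ∉ (X ∪ T) ∖ (A ∪ T).

(⟸) Let x ∈ (X ∪ T) ∖ (A ∪ T). Then x ∈ X and x ∉ A, T, from which x ∈ (X ∪ T) ∖ T.

(⊆) fails; (⊇) holds.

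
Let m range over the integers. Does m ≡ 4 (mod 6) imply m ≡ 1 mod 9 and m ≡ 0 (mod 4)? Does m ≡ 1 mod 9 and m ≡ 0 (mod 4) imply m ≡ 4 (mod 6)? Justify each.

(→) This fails: m = 34 gives 34 ≡ 4 (mod 6) but 34 ≡ 7 (mod 9), so the conjunction on the right does not hold.

(←) Conversely, if m ≡ 1 (mod 9) and m ≡ 0 (mod 4), then by the Chinese remainder theorem m ≡ 28 (mod 36). Since 28 ≡ 4 (mod 6) and 6 ∣ 36, we get m ≡ 4 (mod 6).

The forward direction fails; the converse holds.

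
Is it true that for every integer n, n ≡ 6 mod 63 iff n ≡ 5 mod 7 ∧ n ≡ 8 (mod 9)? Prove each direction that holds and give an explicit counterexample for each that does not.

Forward direction. This fails: n = 6 gives 6 ≡ 6 (mod 63) but 6 ≡ 6 (mod 7), so the conjunction on the right does not hold.

Converse. This fails: n = 26 satisfies both congruences on the right (26 ≡ 5 mod 7 and 26 ≡ 8 mod 9) yet 26 ≡ 26 (mod 63), not 6.

Both directions fail.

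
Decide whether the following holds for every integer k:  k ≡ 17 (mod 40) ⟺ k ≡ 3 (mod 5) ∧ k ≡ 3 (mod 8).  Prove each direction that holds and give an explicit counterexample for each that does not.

Forward direction. This fails: k = 17 gives 17 ≡ 17 (mod 40) but 17 ≡ 2 (mod 5), so the conjunction on the right does not hold.

Converse. This fails: k = 3 satisfies both congruences on the right (3 ≡ 3 mod 5 and 3 ≡ 3 mod 8) yet 3 ≡ 3 (mod 40), not 17.

Both directions fail.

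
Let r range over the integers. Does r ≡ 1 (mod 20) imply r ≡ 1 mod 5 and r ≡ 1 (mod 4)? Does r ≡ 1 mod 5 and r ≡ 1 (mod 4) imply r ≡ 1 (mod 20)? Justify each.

Both directions hold.

(⇐) If r ≡ 1 (mod 5) and r ≡ 1 (mod 4), then by the Chinese remainder theorem r ≡ 1 (mod 20). This is exactly r ≡ 1 (mod 20).

(⇒) Suppose r ≡ 1 (mod 20); write r = 20j + 1. Since 5 ∣ 20, reducing mod 5 gives r ≡ 1 (mod 5); since 4 ∣ 20, reducing mod 4 gives r ≡ 1 (mod 4).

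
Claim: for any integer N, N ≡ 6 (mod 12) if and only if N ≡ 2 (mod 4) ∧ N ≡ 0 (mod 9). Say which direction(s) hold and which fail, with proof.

Only the reverse direction holds.

[⇒] This fails: N = 6 gives 6 ≡ 6 (mod 12) but 6 ≡ 6 (mod 9), so the conjunction on the right does not hold.

[⇐] Conversely, if N ≡ 2 (mod 4) and N ≡ 0 (mod 9), then by the Chinese remainder theorem N ≡ 18 (mod 36). Since 18 ≡ 6 (mod 12) and 12 ∣ 36, we get N ≡ 6 (mod 12).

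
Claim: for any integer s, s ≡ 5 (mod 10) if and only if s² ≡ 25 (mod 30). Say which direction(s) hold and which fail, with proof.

Only the reverse direction holds.

Forward direction. This fails: take s = 15. Then 15 ≡ 5 (mod 10), but 15² = 225 ≡ 15 (mod 30), not 25.

Converse. The residues r modulo 30 with r² ≡ 25 (mod 30) are exactly {5, 25}, and each is ≡ 5 (mod 10).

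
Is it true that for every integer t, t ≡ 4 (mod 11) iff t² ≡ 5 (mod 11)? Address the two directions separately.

[⇒] Suppose t ≡ 4 (mod 11). Write t = 11j + 4. Then (11j + 4)² = 121j² + 88j + 16 = 11(11j² + 8j + 1) + 5, so t² ≡ 5 (mod 11).

[⇐] This fails: take t = 7. Then 7² = 49 ≡ 5 (mod 11), yet 7 ≡ 7 (mod 11), not 4.

Only the forward implication holds.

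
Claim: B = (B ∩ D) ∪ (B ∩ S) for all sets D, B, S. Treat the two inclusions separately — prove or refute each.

(⊆) This inclusion fails. Take D = ∅, B = {1}, S = ∅; then 1 ∈ B but 1 ∉ (B ∩ D) ∪ (B ∩ S).

(⊇) Let x ∈ (B ∩ D) ∪ (B ∩ S). Then either x ∈ D ∩ B and x ∉ S; or x ∈ B ∩ S and x ∉ D; or x ∈ D ∩ B ∩ S. In each case x ∈ B, so (B ∩ D) ∪ (B ∩ S) ⊆ B.

(⊆) fails; (⊇) holds.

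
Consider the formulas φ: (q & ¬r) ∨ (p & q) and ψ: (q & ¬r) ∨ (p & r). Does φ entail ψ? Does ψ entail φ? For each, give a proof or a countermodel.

(⟹) Assume the antecedent. If p is true, the antecedent forces (q = T, p = T, r = F) or (q = T, p = T, r = T), and (q & ¬r) ∨ (p & r) holds there. If p is false, the antecedent forces (q = T, p = F, r = F), and (q & ¬r) ∨ (p & r) holds there. Either way (q & ¬r) ∨ (p & r) holds.

(⟸) This fails. Under q = F, p = T, r = T, the left side is false but the right side is true.

Not equivalent: only (⇒) holds.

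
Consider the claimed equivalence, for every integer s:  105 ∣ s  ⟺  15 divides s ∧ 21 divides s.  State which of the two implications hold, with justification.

The biconditional holds.

(⟹) If 105 ∣ s, write s = 105q. Since 105 = 7·15, s = 15·(7q), so 15 ∣ s; and since 105 = 5·21, s = 21·(5q), so 21 ∣ s.

(⟸) Suppose 15 ∣ s and 21 ∣ s. Any common multiple of 15 and 21 is a multiple of their lcm; here lcm(15, 21) = 15·21/gcd(15, 21) = 315/3 = 105, so 105 ∣ s.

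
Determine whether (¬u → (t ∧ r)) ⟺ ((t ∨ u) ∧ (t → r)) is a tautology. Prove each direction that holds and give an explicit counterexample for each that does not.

(⇒) fails; (⇐) holds.

(⟸) Assume the antecedent. If t is true, the antecedent forces (r = T, t = T, u = F) or (r = T, t = T, u = T), and ¬u → (t ∧ r) holds there. If t is false, the antecedent forces (r = F, t = F, u = T) or (r = T, t = F, u = T), and ¬u → (t ∧ r) holds there. Either way ¬u → (t ∧ r) holds.

(⟹) This fails. Under r = F, t = T, u = T, the left side is true but the right side is false.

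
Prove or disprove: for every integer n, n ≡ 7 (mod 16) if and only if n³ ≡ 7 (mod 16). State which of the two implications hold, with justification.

(→) Suppose n ≡ 7 (mod 16). Write n = 16j + 7. Then (16j + 7)³ = 4096j³ + 5376j² + 2352j + 343 = 16(256j³ + 336j² + 147j + 21) + 7, so n³ ≡ 7 (mod 16).

(←) Conversely, suppose n³ ≡ 7 (mod 16). The only residue r in {0, …, 15} with r³ ≡ 7 (mod 16) is r = 7, so n ≡ 7 (mod 16).

The biconditional holds.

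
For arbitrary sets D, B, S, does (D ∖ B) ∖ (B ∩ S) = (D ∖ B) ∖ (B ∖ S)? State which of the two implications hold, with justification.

Forward inclusion. Let x ∈ (D ∖ B) ∖ (B ∩ S). Then either x ∈ D and x ∉ B, S; or x ∈ D ∩ S and x ∉ B. In each case x ∈ (D ∖ B) ∖ (B ∖ S), so (D ∖ B) ∖ (B ∩ S) ⊆ (D ∖ B) ∖ (B ∖ S).

Reverse inclusion. Let x ∈ (D ∖ B) ∖ (B ∖ S). Then either x ∈ D and x ∉ B, S; or x ∈ D ∩ S and x ∉ B. In each case x ∈ (D ∖ B) ∖ (B ∩ S), so (D ∖ B) ∖ (B ∖ S) ⊆ (D ∖ B) ∖ (B ∩ S).

Both inclusions hold; the sets are equal.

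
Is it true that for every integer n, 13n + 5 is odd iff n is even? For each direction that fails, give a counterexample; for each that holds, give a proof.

Both implications hold.

[⇐] Suppose n is even; write n = 2j. Then 13n + 5 = 13·(2j) + 5 = 2·13j + 5, which is odd.

[⇒] Suppose 13n + 5 is odd. Since 13 is odd, 13n and n have the same parity, so 13n + 5 ≡ n + 5 (mod 2). As 5 is odd, 13n + 5 is odd exactly when n is even. Thus n is even.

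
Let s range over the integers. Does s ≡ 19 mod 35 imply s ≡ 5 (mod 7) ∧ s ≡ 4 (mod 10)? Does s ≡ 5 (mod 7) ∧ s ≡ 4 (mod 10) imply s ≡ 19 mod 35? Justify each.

(→) This fails: s = 19 gives 19 ≡ 19 (mod 35) but 19 ≡ 9 (mod 10), so the conjunction on the right does not hold.

(←) Conversely, if s ≡ 5 (mod 7) and s ≡ 4 (mod 10), then by the Chinese remainder theorem s ≡ 54 (mod 70). Since 54 ≡ 19 (mod 35) and 35 ∣ 70, we get s ≡ 19 (mod 35).

Only the reverse direction holds.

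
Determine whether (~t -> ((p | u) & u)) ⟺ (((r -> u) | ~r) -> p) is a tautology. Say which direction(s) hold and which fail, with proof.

Both directions fail.

(→) This fails. Under p = F, t = T, u = F, r = F, the left side is true but the right side is false.

(←) This fails. Under p = T, t = F, u = F, r = F, the left side is false but the right side is true.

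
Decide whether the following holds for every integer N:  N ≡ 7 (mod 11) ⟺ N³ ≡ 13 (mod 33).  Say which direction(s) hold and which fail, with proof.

(⇒) fails; (⇐) holds.

Converse. The residues r modulo 33 with r³ ≡ 13 (mod 33) are exactly {7}, and each is ≡ 7 (mod 11).

Forward direction. This fails: take N = 18. Then 18 ≡ 7 (mod 11), but 18³ = 5832 ≡ 24 (mod 33), not 13.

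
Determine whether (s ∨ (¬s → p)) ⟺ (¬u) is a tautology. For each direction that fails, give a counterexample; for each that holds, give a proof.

(⇒) This fails. Under u = T, s = T, p = F, the left side is true but the right side is false.

(⇐) This fails. Under u = F, s = F, p = F, the left side is false but the right side is true.

Neither direction holds.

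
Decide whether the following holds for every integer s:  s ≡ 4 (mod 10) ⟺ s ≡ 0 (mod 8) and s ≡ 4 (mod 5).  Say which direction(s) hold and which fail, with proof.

[⇒] This fails: s = 34 gives 34 ≡ 4 (mod 10) but 34 ≡ 2 (mod 8), so the conjunction on the right does not hold.

[⇐] Conversely, if s ≡ 0 (mod 8) and s ≡ 4 (mod 5), then by the Chinese remainder theorem s ≡ 24 (mod 40). Since 24 ≡ 4 (mod 10) and 10 ∣ 40, we get s ≡ 4 (mod 10).

Not equivalent: only (⇐) holds.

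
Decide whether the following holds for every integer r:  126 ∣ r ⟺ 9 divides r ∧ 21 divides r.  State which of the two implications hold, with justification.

Only the forward implication holds.

(⟹) If 126 ∣ r, write r = 126q. Since 126 = 14·9, r = 9·(14q), so 9 ∣ r; and since 126 = 6·21, r = 21·(6q), so 21 ∣ r.

(⟸) This fails: take r = 63. Both 9 ∣ 63 and 21 ∣ 63, yet 63 is not a multiple of 126 (since 63 = 0·126 + 63), so 126 ∤ 63.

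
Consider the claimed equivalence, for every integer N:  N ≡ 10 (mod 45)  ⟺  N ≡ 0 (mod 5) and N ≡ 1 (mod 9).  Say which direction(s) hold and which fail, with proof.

(⇒) Suppose N ≡ 10 (mod 45); write N = 45j + 10. Since 5 ∣ 45, reducing mod 5 gives N ≡ 10 ≡ 0 (mod 5); since 9 ∣ 45, reducing mod 9 gives N ≡ 10 ≡ 1 (mod 9).

(⇐) Conversely, if N ≡ 0 (mod 5) and N ≡ 1 (mod 9), then by the Chinese remainder theorem N ≡ 10 (mod 45). This is exactly N ≡ 10 (mod 45).

Both directions hold; the statement is true.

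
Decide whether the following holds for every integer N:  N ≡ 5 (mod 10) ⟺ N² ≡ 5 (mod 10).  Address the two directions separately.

Both implications hold.

[⇐] For the converse, argue contrapositively. If N ≢ 5 (mod 10), then N is congruent to one of 0, 1, 2, 3, 4, 6, 7, 8, 9 modulo 10, and these give N² ≡ 0, 1, 4, 9, 6, 6, 9, 4, 1 respectively — never 5.

[⇒] Suppose N ≡ 5 (mod 10). Write N = 10j + 5. Then (10j + 5)² = 100j² + 100j + 25 = 10(10j² + 10j + 2) + 5, so N² ≡ 5 (mod 10).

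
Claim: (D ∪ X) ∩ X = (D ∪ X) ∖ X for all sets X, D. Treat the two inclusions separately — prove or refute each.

Both inclusions fail.

(⊆) This inclusion fails. Take X = {1}, D = ∅; then 1 ∈ (D ∪ X) ∩ X but 1 ∉ (D ∪ X) ∖ X.

(⊇) This inclusion fails. Take X = ∅, D = {1}; then 1 ∈ (D ∪ X) ∖ X but 1 ∉ (D ∪ X) ∩ X.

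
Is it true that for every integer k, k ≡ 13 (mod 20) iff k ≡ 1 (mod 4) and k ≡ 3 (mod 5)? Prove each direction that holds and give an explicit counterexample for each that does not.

(⟹) Suppose k ≡ 13 (mod 20); write k = 20j + 13. Since 4 ∣ 20, reducing mod 4 gives k ≡ 13 ≡ 1 (mod 4); since 5 ∣ 20, reducing mod 5 gives k ≡ 13 ≡ 3 (mod 5).

(⟸) Conversely, if k ≡ 1 (mod 4) and k ≡ 3 (mod 5), then by the Chinese remainder theorem k ≡ 13 (mod 20). This is exactly k ≡ 13 (mod 20).

The biconditional holds.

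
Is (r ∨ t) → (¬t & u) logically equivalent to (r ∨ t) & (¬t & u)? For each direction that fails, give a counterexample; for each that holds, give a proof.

[⇒] This fails. Under u = F, r = F, t = F, the left side is true but the right side is false.

[⇐] Assume the antecedent. If u is true, the antecedent forces (u = T, r = T, t = F), and (r ∨ t) → (¬t & u) holds there. If u is false, the antecedent cannot hold. Either way (r ∨ t) → (¬t & u) holds.

The forward direction fails; the converse holds.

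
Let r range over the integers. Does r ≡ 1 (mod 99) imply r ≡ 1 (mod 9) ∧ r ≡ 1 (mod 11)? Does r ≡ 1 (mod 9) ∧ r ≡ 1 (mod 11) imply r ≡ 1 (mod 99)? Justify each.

(⇒) Suppose r ≡ 1 (mod 99); write r = 99j + 1. Since 9 ∣ 99, reducing mod 9 gives r ≡ 1 (mod 9); since 11 ∣ 99, reducing mod 11 gives r ≡ 1 (mod 11).

(⇐) Conversely, if r ≡ 1 (mod 9) and r ≡ 1 (mod 11), then by the Chinese remainder theorem r ≡ 1 (mod 99). This is exactly r ≡ 1 (mod 99).

Both directions hold.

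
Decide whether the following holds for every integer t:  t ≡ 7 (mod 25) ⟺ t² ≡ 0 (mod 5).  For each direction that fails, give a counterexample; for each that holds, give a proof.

Neither direction holds.

[⇒] This fails: take t = 7. Then 7 ≡ 7 (mod 25), but 7² = 49 ≡ 4 (mod 5), not 0.

[⇐] This fails: take t = 0. Then 0² = 0 ≡ 0 (mod 5), yet 0 ≡ 0 (mod 25), not 7.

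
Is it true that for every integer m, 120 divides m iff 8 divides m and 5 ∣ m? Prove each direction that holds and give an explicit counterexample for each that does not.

Not equivalent: only (⇒) holds.

(⇒) If 120 ∣ m, write m = 120q. Since 120 = 15·8, m = 8·(15q), so 8 ∣ m; and since 120 = 24·5, m = 5·(24q), so 5 ∣ m.

(⇐) This fails: take m = 40. Both 8 ∣ 40 and 5 ∣ 40, yet 40 is not a multiple of 120 (since 40 = 0·120 + 40), so 120 ∤ 40.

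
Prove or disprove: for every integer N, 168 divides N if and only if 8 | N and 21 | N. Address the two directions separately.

The biconditional holds.

(⇒) If 168 ∣ N, write N = 168q. Since 168 = 21·8, N = 8·(21q), so 8 ∣ N; and since 168 = 8·21, N = 21·(8q), so 21 ∣ N.

(⇐) Suppose 8 ∣ N and 21 ∣ N. Any common multiple of 8 and 21 is a multiple of their lcm; here gcd(8, 21) = 1, so lcm(8, 21) = 8·21 = 168, so 168 ∣ N.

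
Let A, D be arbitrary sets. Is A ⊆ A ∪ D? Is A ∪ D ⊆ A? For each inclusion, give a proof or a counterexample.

(⊆) holds; (⊇) fails.

(⟹) Let x ∈ A. Then either x ∈ A and x ∉ D; or x ∈ A ∩ D. In each case x ∈ A ∪ D, so A ⊆ A ∪ D.

(⟸) This inclusion fails. Take A = ∅, D = {1}; then 1 ∈ A ∪ D but 1 ∉ A.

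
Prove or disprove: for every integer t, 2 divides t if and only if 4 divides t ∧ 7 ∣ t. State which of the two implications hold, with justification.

The forward direction fails; the converse holds.

[⇒] This fails: take t = 2. Certainly 2 ∣ 2, but 4 ∤ 2.

[⇐] Suppose 4 ∣ t and 7 ∣ t. Any common multiple of 4 and 7 is a multiple of their lcm; here gcd(4, 7) = 1, so lcm(4, 7) = 4·7 = 28, so 28 ∣ t. Since 2 ∣ 28, it follows that 2 ∣ t.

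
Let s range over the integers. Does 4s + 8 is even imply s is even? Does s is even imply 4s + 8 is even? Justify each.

[⇒] This fails: take s = 1. Then 4s + 8 = 12, which is even, yet s = 1 is odd, not even.

[⇐] Suppose s is even. Since 4 is even, 4s is even for every s, so 4s + 8 has the same parity as 8, which is even. Hence 4s + 8 is even.

(⇒) fails; (⇐) holds.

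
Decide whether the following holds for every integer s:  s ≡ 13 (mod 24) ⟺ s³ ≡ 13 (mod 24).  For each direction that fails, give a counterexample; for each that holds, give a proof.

[⇐] Suppose s³ ≡ 13 (mod 24). The only residue r in {0, …, 23} with r³ ≡ 13 (mod 24) is r = 13, so s ≡ 13 (mod 24).

[⇒] Suppose s ≡ 13 (mod 24). Write s = 24j + 13. Then (24j + 13)³ = 13824j³ + 22464j² + 12168j + 2197 = 24(576j³ + 936j² + 507j + 91) + 13, so s³ ≡ 13 (mod 24).

Both directions hold.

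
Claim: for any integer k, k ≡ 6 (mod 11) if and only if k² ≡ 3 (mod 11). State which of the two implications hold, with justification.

The forward direction holds; the converse fails.

(⇒) Suppose k ≡ 6 (mod 11). Write k = 11j + 6. Then (11j + 6)² = 121j² + 132j + 36 = 11(11j² + 12j + 3) + 3, so k² ≡ 3 (mod 11).

(⇐) This fails: take k = 5. Then 5² = 25 ≡ 3 (mod 11), yet 5 ≡ 5 (mod 11), not 6.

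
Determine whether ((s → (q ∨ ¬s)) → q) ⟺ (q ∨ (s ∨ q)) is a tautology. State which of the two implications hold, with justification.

Both directions hold.

[⇒] Assume the antecedent. If s is true, q ∨ (s ∨ q) reduces to true regardless of the other variables. If s is false, the antecedent forces (s = F, q = T), and q ∨ (s ∨ q) holds there. Either way q ∨ (s ∨ q) holds.

[⇐] Assume the antecedent. If s is true, (s → (q ∨ ¬s)) → q reduces to true regardless of the other variables. If s is false, the antecedent forces (s = F, q = T), and (s → (q ∨ ¬s)) → q holds there. Either way (s → (q ∨ ¬s)) → q holds.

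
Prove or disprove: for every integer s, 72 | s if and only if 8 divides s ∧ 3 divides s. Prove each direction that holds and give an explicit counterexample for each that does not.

[⇒] If 72 ∣ s, write s = 72q. Since 72 = 9·8, s = 8·(9q), so 8 ∣ s; and since 72 = 24·3, s = 3·(24q), so 3 ∣ s.

[⇐] This fails: take s = 24. Both 8 ∣ 24 and 3 ∣ 24, yet 24 is not a multiple of 72 (since 24 = 0·72 + 24), so 72 ∤ 24.

Only the forward implication holds.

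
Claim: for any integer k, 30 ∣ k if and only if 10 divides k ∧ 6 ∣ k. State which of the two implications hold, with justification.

Both directions hold; the statement is true.

(⇐) Suppose 10 ∣ k and 6 ∣ k. Any common multiple of 10 and 6 is a multiple of their lcm; here lcm(10, 6) = 10·6/gcd(10, 6) = 60/2 = 30, so 30 ∣ k.

(⇒) If 30 ∣ k, write k = 30q. Since 30 = 3·10, k = 10·(3q), so 10 ∣ k; and since 30 = 5·6, k = 6·(5q), so 6 ∣ k.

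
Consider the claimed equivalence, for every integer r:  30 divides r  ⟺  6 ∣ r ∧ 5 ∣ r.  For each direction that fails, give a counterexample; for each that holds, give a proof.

Forward direction. If 30 ∣ r, write r = 30q. Since 30 = 5·6, r = 6·(5q), so 6 ∣ r; and since 30 = 6·5, r = 5·(6q), so 5 ∣ r.

Converse. Suppose 6 ∣ r and 5 ∣ r. Any common multiple of 6 and 5 is a multiple of their lcm; here gcd(6, 5) = 1, so lcm(6, 5) = 6·5 = 30, so 30 ∣ r.

Both directions hold; the statement is true.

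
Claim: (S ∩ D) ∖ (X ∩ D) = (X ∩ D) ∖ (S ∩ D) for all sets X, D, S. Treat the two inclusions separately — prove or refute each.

Neither inclusion holds.

(⟹) This inclusion fails. Take X = ∅, D = {1}, S = {1}; then 1 ∈ (S ∩ D) ∖ (X ∩ D) but 1 ∉ (X ∩ D) ∖ (S ∩ D).

(⟸) This inclusion fails. Take X = {1}, D = {1}, S = ∅; then 1 ∈ (X ∩ D) ∖ (S ∩ D) but 1 ∉ (S ∩ D) ∖ (X ∩ D).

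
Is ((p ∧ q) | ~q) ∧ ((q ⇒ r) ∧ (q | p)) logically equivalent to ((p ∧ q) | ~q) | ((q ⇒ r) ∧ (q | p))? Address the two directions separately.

Only the forward direction holds.

[⇒] Assume the antecedent. If q is true, the antecedent forces (q = T, r = T, p = T), and the consequent holds there. If q is false, the consequent reduces to true regardless of the other variables. Either way the consequent holds.

[⇐] This fails. Under q = F, r = F, p = F, the left side is false but the right side is true.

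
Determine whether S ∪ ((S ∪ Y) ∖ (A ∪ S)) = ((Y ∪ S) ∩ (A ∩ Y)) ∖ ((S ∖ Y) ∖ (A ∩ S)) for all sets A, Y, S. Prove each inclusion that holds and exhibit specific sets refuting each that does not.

(⟹) This inclusion fails. Take A = ∅, Y = {1}, S = ∅; then 1 ∈ S ∪ ((S ∪ Y) ∖ (A ∪ S)) but 1 ∉ ((Y ∪ S) ∩ (A ∩ Y)) ∖ ((S ∖ Y) ∖ (A ∩ S)).

(⟸) This inclusion fails. Take A = {1}, Y = {1}, S = ∅; then 1 ∈ ((Y ∪ S) ∩ (A ∩ Y)) ∖ ((S ∖ Y) ∖ (A ∩ S)) but 1 ∉ S ∪ ((S ∪ Y) ∖ (A ∪ S)).

(⊆) fails and (⊇) fails.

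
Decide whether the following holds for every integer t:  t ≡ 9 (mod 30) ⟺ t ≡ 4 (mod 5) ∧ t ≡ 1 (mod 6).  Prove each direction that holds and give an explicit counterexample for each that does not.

[⇒] This fails: t = 9 gives 9 ≡ 9 (mod 30) but 9 ≡ 3 (mod 6), so the conjunction on the right does not hold.

[⇐] This fails: t = 19 satisfies both congruences on the right (19 ≡ 4 mod 5 and 19 ≡ 1 mod 6) yet 19 ≡ 19 (mod 30), not 9.

Both directions fail.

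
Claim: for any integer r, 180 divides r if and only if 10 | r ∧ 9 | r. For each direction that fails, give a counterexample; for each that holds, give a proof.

(⇐) This fails: take r = 90. Both 10 ∣ 90 and 9 ∣ 90, yet 90 is not a multiple of 180 (since 90 = 0·180 + 90), so 180 ∤ 90.

(⇒) If 180 ∣ r, write r = 180q. Since 180 = 18·10, r = 10·(18q), so 10 ∣ r; and since 180 = 20·9, r = 9·(20q), so 9 ∣ r.

Only the forward implication holds.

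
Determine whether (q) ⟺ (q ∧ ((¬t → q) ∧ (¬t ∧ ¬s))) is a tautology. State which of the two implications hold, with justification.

[⇒] This fails. Under q = T, s = T, t = F, the left side is true but the right side is false.

[⇐] Assume the antecedent. If q is true, q reduces to true regardless of the other variables. If q is false, the antecedent cannot hold. Either way q holds.

Not equivalent: only (⇐) holds.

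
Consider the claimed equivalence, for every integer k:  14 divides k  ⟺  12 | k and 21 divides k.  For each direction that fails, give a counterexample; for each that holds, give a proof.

(⇒) fails; (⇐) holds.

Converse. Suppose 12 ∣ k and 21 ∣ k. Any common multiple of 12 and 21 is a multiple of their lcm; here lcm(12, 21) = 12·21/gcd(12, 21) = 252/3 = 84, so 84 ∣ k. Since 14 ∣ 84, it follows that 14 ∣ k.

Forward direction. This fails: take k = 14. Certainly 14 ∣ 14, but 12 ∤ 14.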